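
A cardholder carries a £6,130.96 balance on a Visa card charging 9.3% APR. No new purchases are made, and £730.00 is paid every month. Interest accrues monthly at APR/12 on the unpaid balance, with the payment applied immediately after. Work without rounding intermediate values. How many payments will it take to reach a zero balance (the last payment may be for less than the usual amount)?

9 payments

Monthly rate r = 9.3%/12 = 0.775% = 0.00775.
Recurrence: B ← B·(1+r) − £730.00.
Month 1: interest £47.51; balance after payment £5,448.47.
Month 2: interest £42.23; balance after payment £4,760.70.
Closed form: n = −ln(1 − rB₀/P)/ln(1+r) = −ln(0.93491)/ln(1.00775) ≈ 8.718, so the balance reaches zero during payment 9.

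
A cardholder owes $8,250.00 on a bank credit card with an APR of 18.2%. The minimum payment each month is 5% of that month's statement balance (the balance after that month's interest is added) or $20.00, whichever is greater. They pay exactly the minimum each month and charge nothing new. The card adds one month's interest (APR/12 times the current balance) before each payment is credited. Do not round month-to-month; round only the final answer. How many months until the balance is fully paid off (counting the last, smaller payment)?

Monthly rate r = 18.2%/12 = 1.51667% = 0.0151667.
While 5% of the post-interest balance exceeds $20.00, each month B ← (B·(1+r))·(1 − 0.05), i.e. B shrinks by the factor (1+r)·0.95 = 0.96441.
This holds for months 1–84. Entering month 85 the balance is $392.98; 5% of the post-interest balance is now below $20.00, so the flat $20.00 minimum applies from here.
From month 85 a fixed $20.00 at rate r clears $392.98 in 24 more payments. Total: 84 + 24 = 108 months.

108 months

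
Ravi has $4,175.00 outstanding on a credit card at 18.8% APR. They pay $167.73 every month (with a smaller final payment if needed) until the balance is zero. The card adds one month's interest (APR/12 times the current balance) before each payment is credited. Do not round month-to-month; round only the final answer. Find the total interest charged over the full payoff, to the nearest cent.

Monthly rate r = 18.8%/12 = 1.56667% = 0.0156667.
Payoff takes n = ⌈−ln(1 − rB₀/P)/ln(1+r)⌉ = ⌈31.793⌉ = 32 payments; the last is $133.28.
Total paid = 31·$167.73 + $133.28 = $5,332.91.
Total interest = total paid − principal = $5,332.91 − $4,175.00 = $1,157.91.

$1,157.91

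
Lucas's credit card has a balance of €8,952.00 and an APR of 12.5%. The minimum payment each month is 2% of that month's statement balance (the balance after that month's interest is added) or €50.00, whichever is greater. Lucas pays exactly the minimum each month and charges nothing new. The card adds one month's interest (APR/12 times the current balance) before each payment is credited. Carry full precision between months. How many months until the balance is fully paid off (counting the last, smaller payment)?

Monthly rate r = 12.5%/12 = 1.04167% = 0.0104167.
While 2% of the post-interest balance exceeds €50.00, each month B ← (B·(1+r))·(1 − 0.02), i.e. B shrinks by the factor (1+r)·0.98 = 0.99021.
This holds for months 1–131. Entering month 132 the balance is €2,466.62; 2% of the post-interest balance is now below €50.00, so the flat €50.00 minimum applies from here.
From month 132 a fixed €50.00 at rate r clears €2,466.62 in 70 more payments. Total: 131 + 70 = 201 months.

201 months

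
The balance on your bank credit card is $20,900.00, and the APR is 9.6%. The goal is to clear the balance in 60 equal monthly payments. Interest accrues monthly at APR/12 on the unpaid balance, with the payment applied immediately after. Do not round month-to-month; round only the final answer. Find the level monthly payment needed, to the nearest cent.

Monthly rate r = 9.6%/12 = 0.8% = 0.008.
Level-payment amortization: P = B₀·r / (1 − (1+r)^(−n)) = 20900.00·0.008 / (1 − 1.008^(−60)).
Denominator 1 − (1+r)^(−60) = 0.380033713.
P = 167.2 / 0.380033713 ≈ 439.96.

$439.96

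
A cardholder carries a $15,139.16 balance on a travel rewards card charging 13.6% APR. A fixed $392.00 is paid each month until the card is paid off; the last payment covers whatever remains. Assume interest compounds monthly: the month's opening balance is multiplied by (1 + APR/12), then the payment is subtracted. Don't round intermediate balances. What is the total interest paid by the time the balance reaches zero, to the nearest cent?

$4,886.58

Monthly rate r = 13.6%/12 = 1.13333% = 0.0113333.
Payoff takes n = ⌈−ln(1 − rB₀/P)/ln(1+r)⌉ = ⌈51.086⌉ = 52 payments; the last is $33.74.
Total paid = 51·$392.00 + $33.74 = $20,025.74.
Total interest = total paid − principal = $20,025.74 − $15,139.16 = $4,886.58.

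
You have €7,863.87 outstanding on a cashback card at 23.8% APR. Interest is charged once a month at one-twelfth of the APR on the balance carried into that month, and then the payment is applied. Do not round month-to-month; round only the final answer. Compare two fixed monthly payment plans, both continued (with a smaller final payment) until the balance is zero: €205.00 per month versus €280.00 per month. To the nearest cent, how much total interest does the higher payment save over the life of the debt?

Monthly rate r = 23.8%/12 = 1.98333% = 0.0198333.
At €205.00/mo: n = ⌈−ln(1 − rB₀/P)/ln(1+r)⌉ = 73 payments (last €172.38); total interest = total paid − €7,863.87 = €7,068.51.
At €280.00/mo: 42 payments (last €129.46); total interest €3,745.59.
Interest saved = €7,068.51 − €3,745.59 = €3,322.92.

€3,322.92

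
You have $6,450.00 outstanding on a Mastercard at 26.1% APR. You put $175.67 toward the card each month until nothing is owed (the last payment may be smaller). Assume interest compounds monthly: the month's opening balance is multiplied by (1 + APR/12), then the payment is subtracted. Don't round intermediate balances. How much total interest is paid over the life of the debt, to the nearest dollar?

Monthly rate r = 26.1%/12 = 2.175% = 0.02175.
Payoff takes n = ⌈−ln(1 − rB₀/P)/ln(1+r)⌉ = ⌈74.471⌉ = 75 payments; the last is $83.29.
Total paid = 74·$175.67 + $83.29 = $13,082.87.
Total interest = total paid − principal = $13,082.87 − $6,450.00 = $6,632.87.

$6,633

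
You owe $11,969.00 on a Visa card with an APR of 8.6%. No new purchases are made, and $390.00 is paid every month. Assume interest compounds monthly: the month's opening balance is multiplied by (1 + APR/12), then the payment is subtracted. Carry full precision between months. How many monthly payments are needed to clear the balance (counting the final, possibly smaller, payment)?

35 months

Monthly rate r = 8.6%/12 = 0.716667% = 0.00716667.
Recurrence: B ← B·(1+r) − $390.00.
Month 1: interest $85.78; balance after payment $11,664.78.
Month 2: interest $83.60; balance after payment $11,358.38.
Closed form: n = −ln(1 − rB₀/P)/ln(1+r) = −ln(0.78006)/ln(1.00717) ≈ 34.783, so the balance reaches zero during payment 35.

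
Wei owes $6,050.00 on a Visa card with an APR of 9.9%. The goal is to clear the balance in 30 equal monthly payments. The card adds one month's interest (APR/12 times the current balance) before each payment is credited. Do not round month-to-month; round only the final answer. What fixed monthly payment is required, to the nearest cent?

Monthly rate r = 9.9%/12 = 0.825% = 0.00825.
Level-payment amortization: P = B₀·r / (1 − (1+r)^(−n)) = 6050.00·0.00825 / (1 − 1.00825^(−30)).
Denominator 1 − (1+r)^(−30) = 0.218456637.
P = 49.9125 / 0.218456637 ≈ 228.48.

$228.48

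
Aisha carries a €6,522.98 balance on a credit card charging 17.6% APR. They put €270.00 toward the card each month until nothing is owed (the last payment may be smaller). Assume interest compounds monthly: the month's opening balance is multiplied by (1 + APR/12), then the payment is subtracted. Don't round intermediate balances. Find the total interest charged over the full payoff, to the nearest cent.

Monthly rate r = 17.6%/12 = 1.46667% = 0.0146667.
Payoff takes n = ⌈−ln(1 − rB₀/P)/ln(1+r)⌉ = ⌈30.046⌉ = 31 payments; the last is €12.50.
Total paid = 30·€270.00 + €12.50 = €8,112.50.
Total interest = total paid − principal = €8,112.50 − €6,522.98 = €1,589.52.

€1,589.52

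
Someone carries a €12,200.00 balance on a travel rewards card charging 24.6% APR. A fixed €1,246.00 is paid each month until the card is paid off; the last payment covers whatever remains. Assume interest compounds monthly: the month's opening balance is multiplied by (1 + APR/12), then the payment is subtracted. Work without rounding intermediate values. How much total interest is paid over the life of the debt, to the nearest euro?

Monthly rate r = 24.6%/12 = 2.05% = 0.0205.
Payoff takes n = ⌈−ln(1 − rB₀/P)/ln(1+r)⌉ = ⌈11.041⌉ = 12 payments; the last is €51.28.
Total paid = 11·€1,246.00 + €51.28 = €13,757.28.
Total interest = total paid − principal = €13,757.28 − €12,200.00 = €1,557.28.

€1,557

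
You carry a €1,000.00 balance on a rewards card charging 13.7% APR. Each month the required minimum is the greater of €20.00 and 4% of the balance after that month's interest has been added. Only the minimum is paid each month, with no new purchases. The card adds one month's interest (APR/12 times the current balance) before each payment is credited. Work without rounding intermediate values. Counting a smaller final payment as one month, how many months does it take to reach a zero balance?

54 months

Monthly rate r = 13.7%/12 = 1.14167% = 0.0114167.
While 4% of the post-interest balance exceeds €20.00, each month B ← (B·(1+r))·(1 − 0.04), i.e. B shrinks by the factor (1+r)·0.96 = 0.97096.
This holds for months 1–24. Entering month 25 the balance is €492.98; 4% of the post-interest balance is now below €20.00, so the flat €20.00 minimum applies from here.
From month 25 a fixed €20.00 at rate r clears €492.98 in 30 more payments. Total: 24 + 30 = 54 months.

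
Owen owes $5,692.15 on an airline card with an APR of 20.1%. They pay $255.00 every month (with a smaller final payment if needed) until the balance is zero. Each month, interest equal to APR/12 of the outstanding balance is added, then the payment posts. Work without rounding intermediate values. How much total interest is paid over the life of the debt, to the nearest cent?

$1,496.12

Monthly rate r = 20.1%/12 = 1.675% = 0.01675.
Payoff takes n = ⌈−ln(1 − rB₀/P)/ln(1+r)⌉ = ⌈28.188⌉ = 29 payments; the last is $48.27.
Total paid = 28·$255.00 + $48.27 = $7,188.27.
Total interest = total paid − principal = $7,188.27 − $5,692.15 = $1,496.12.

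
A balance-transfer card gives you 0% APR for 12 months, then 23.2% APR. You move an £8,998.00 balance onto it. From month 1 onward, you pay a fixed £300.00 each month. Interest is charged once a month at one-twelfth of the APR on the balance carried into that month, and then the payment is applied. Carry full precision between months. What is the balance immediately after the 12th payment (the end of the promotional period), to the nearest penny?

£5,398.00

Promo months 1–12 at r₀ = 0%/12 = 0; months 13+ at r₁ = 23.2%/12 = 0.0193333.
After month 12 (no interest yet): B = £8,998.00 − 12·£300.00 = £5,398.00.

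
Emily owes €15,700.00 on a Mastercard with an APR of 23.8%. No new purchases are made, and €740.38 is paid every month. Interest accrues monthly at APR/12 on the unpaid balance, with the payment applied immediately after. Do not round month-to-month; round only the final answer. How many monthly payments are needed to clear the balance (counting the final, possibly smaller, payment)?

28 payments

Monthly rate r = 23.8%/12 = 1.98333% = 0.0198333.
Recurrence: B ← B·(1+r) − €740.38.
Month 1: interest €311.38; balance after payment €15,271.00.
Month 2: interest €302.87; balance after payment €14,833.50.
Closed form: n = −ln(1 − rB₀/P)/ln(1+r) = −ln(0.57943)/ln(1.01983) ≈ 27.787, so the balance reaches zero during payment 28.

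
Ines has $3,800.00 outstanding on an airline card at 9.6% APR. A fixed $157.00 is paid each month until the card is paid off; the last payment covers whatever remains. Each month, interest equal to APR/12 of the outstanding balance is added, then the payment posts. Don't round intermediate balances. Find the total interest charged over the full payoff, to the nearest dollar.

Monthly rate r = 9.6%/12 = 0.8% = 0.008.
Payoff takes n = ⌈−ln(1 − rB₀/P)/ln(1+r)⌉ = ⌈27.009⌉ = 28 payments; the last is $1.44.
Total paid = 27·$157.00 + $1.44 = $4,240.44.
Total interest = total paid − principal = $4,240.44 − $3,800.00 = $440.44.

$440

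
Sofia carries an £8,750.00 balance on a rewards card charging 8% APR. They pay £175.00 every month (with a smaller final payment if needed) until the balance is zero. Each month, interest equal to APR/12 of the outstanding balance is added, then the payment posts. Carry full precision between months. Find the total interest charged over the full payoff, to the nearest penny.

£1,928.91

Monthly rate r = 8%/12 = 0.666667% = 0.00666667.
Payoff takes n = ⌈−ln(1 − rB₀/P)/ln(1+r)⌉ = ⌈61.022⌉ = 62 payments; the last is £3.91.
Total paid = 61·£175.00 + £3.91 = £10,678.91.
Total interest = total paid − principal = £10,678.91 − £8,750.00 = £1,928.91.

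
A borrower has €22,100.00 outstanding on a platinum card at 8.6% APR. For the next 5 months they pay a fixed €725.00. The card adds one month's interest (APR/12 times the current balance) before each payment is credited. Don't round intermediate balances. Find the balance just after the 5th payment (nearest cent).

€19,226.02

Monthly rate r = 8.6%/12 = 0.716667% = 0.00716667.
Each month: B ← B·(1+r) − €725.00.
Month 1: interest €158.38; balance after payment €21,533.38.
Month 2: interest €154.32; balance after payment €20,962.71.
Month 3: interest €150.23; balance after payment €20,387.94.
Month 4: interest €146.11; balance after payment €19,809.05.
Month 5: interest €141.96; balance after payment €19,226.02.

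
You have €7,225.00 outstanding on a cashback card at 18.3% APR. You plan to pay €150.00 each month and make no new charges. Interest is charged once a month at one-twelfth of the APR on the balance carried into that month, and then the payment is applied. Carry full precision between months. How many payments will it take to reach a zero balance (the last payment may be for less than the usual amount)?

Monthly rate r = 18.3%/12 = 1.525% = 0.01525.
Recurrence: B ← B·(1+r) − €150.00.
Month 1: interest €110.18; balance after payment €7,185.18.
Month 2: interest €109.57; balance after payment €7,144.76.
Closed form: n = −ln(1 − rB₀/P)/ln(1+r) = −ln(0.26546)/ln(1.01525) ≈ 87.632, so the balance reaches zero during payment 88.

88 months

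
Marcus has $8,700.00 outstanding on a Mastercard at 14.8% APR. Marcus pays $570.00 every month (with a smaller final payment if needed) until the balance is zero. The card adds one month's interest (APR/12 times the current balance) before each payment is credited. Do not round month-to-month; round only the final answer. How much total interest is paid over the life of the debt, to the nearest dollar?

Monthly rate r = 14.8%/12 = 1.23333% = 0.0123333.
Payoff takes n = ⌈−ln(1 − rB₀/P)/ln(1+r)⌉ = ⌈17.014⌉ = 18 payments; the last is $8.10.
Total paid = 17·$570.00 + $8.10 = $9,698.10.
Total interest = total paid − principal = $9,698.10 − $8,700.00 = $998.10.

$998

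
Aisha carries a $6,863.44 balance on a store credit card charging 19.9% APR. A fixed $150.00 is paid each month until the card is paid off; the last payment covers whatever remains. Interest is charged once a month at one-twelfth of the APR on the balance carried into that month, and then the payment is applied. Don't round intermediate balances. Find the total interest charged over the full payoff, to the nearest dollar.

$6,106

Monthly rate r = 19.9%/12 = 1.65833% = 0.0165833.
Payoff takes n = ⌈−ln(1 − rB₀/P)/ln(1+r)⌉ = ⌈86.463⌉ = 87 payments; the last is $69.83.
Total paid = 86·$150.00 + $69.83 = $12,969.83.
Total interest = total paid − principal = $12,969.83 − $6,863.44 = $6,106.39.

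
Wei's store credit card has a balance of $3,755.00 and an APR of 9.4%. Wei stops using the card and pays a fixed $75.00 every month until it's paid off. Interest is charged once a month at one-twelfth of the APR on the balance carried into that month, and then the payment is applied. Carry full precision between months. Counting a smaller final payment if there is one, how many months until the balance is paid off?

64 payments

Monthly rate r = 9.4%/12 = 0.783333% = 0.00783333.
Recurrence: B ← B·(1+r) − $75.00.
Month 1: interest $29.41; balance after payment $3,709.41.
Month 2: interest $29.06; balance after payment $3,663.47.
Closed form: n = −ln(1 − rB₀/P)/ln(1+r) = −ln(0.60781)/ln(1.00783) ≈ 63.809, so the balance reaches zero during payment 64.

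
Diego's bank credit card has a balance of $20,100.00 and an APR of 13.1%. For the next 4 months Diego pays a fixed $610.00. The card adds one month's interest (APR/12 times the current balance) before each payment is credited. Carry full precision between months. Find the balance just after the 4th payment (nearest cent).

Monthly rate r = 13.1%/12 = 1.09167% = 0.0109167.
Each month: B ← B·(1+r) − $610.00.
Month 1: interest $219.43; balance after payment $19,709.42.
Month 2: interest $215.16; balance after payment $19,314.59.
Month 3: interest $210.85; balance after payment $18,915.44.
Month 4: interest $206.49; balance after payment $18,511.93.

$18,511.93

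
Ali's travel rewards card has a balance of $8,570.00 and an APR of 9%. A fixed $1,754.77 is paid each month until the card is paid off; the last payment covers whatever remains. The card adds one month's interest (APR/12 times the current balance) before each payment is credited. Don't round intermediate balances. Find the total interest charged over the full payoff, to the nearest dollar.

Monthly rate r = 9%/12 = 0.75% = 0.0075.
Payoff takes n = ⌈−ln(1 − rB₀/P)/ln(1+r)⌉ = ⌈4.994⌉ = 5 payments; the last is $1,744.55.
Total paid = 4·$1,754.77 + $1,744.55 = $8,763.63.
Total interest = total paid − principal = $8,763.63 − $8,570.00 = $193.63.

$194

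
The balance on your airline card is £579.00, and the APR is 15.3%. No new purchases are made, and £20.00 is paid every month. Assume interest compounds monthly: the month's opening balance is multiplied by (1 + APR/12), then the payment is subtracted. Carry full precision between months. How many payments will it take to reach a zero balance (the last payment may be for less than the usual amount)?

Monthly rate r = 15.3%/12 = 1.275% = 0.01275.
Recurrence: B ← B·(1+r) − £20.00.
Month 1: interest £7.38; balance after payment £566.38.
Month 2: interest £7.22; balance after payment £553.60.
Closed form: n = −ln(1 − rB₀/P)/ln(1+r) = −ln(0.63089)/ln(1.01275) ≈ 36.357, so the balance reaches zero during payment 37.

37 months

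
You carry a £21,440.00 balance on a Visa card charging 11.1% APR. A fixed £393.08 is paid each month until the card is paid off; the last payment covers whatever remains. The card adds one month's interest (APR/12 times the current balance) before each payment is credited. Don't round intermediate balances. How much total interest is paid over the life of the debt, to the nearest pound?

£8,540

Monthly rate r = 11.1%/12 = 0.925% = 0.00925.
Payoff takes n = ⌈−ln(1 − rB₀/P)/ln(1+r)⌉ = ⌈76.269⌉ = 77 payments; the last is £106.08.
Total paid = 76·£393.08 + £106.08 = £29,980.16.
Total interest = total paid − principal = £29,980.16 − £21,440.00 = £8,540.16.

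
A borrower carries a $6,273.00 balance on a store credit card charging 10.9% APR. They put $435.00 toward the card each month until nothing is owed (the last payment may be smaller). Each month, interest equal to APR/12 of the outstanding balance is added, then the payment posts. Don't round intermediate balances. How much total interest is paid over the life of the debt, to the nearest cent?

$481.64

Monthly rate r = 10.9%/12 = 0.908333% = 0.00908333.
Payoff takes n = ⌈−ln(1 − rB₀/P)/ln(1+r)⌉ = ⌈15.527⌉ = 16 payments; the last is $229.64.
Total paid = 15·$435.00 + $229.64 = $6,754.64.
Total interest = total paid − principal = $6,754.64 − $6,273.00 = $481.64.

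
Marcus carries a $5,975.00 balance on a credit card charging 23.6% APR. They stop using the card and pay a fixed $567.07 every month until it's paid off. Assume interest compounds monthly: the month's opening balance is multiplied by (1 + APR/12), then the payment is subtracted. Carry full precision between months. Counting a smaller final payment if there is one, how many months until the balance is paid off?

Monthly rate r = 23.6%/12 = 1.96667% = 0.0196667.
Recurrence: B ← B·(1+r) − $567.07.
Month 1: interest $117.51; balance after payment $5,525.44.
Month 2: interest $108.67; balance after payment $5,067.04.
Closed form: n = −ln(1 − rB₀/P)/ln(1+r) = −ln(0.79278)/ln(1.01967) ≈ 11.923, so the balance reaches zero during payment 12.

12 months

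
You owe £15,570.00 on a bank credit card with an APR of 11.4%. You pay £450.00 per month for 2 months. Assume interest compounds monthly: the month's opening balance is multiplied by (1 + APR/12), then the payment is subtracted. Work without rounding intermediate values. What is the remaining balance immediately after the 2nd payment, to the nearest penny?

Monthly rate r = 11.4%/12 = 0.95% = 0.0095.
Each month: B ← B·(1+r) − £450.00.
Month 1: interest £147.91; balance after payment £15,267.92.
Month 2: interest £145.05; balance after payment £14,962.96.

£14,962.96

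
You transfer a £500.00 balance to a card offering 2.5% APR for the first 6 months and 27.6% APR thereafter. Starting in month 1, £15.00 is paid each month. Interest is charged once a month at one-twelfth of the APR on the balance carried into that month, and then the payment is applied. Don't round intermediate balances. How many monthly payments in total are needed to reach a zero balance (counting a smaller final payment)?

51 months

Promo months 1–6 at r₀ = 2.5%/12 = 0.00208333; months 7+ at r₁ = 27.6%/12 = 0.023.
After month 6: iterate B ← B·(1+r₀) − £15.00 for 6 months → £415.81.
Then at r₁ with £15.00/mo: n₂ = −ln(1 − r₁·B/P)/ln(1+r₁) ≈ 44.63 → 45 more payments.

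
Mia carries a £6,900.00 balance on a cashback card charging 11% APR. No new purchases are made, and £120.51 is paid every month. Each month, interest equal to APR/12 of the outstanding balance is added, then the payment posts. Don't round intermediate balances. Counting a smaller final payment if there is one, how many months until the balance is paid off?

82 months

Monthly rate r = 11%/12 = 0.916667% = 0.00916667.
Recurrence: B ← B·(1+r) − £120.51.
Month 1: interest £63.25; balance after payment £6,842.74.
Month 2: interest £62.73; balance after payment £6,784.96.
Closed form: n = −ln(1 − rB₀/P)/ln(1+r) = −ln(0.47515)/ln(1.00917) ≈ 81.549, so the balance reaches zero during payment 82.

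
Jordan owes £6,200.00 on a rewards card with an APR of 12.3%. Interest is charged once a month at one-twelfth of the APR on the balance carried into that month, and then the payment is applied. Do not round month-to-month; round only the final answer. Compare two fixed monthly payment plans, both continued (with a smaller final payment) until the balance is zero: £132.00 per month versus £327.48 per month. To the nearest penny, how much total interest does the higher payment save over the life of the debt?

£1,572.10

Monthly rate r = 12.3%/12 = 1.025% = 0.01025.
At £132.00/mo: n = ⌈−ln(1 − rB₀/P)/ln(1+r)⌉ = 65 payments (last £52.42); total interest = total paid − £6,200.00 = £2,300.42.
At £327.48/mo: 22 payments (last £51.24); total interest £728.32.
Interest saved = £2,300.42 − £728.32 = £1,572.10.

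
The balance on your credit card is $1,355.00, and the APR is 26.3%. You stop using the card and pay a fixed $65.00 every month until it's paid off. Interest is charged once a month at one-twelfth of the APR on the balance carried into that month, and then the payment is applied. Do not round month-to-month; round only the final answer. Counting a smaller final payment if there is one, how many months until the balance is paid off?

29 months

Monthly rate r = 26.3%/12 = 2.19167% = 0.0219167.
Recurrence: B ← B·(1+r) − $65.00.
Month 1: interest $29.70; balance after payment $1,319.70.
Month 2: interest $28.92; balance after payment $1,283.62.
Closed form: n = −ln(1 − rB₀/P)/ln(1+r) = −ln(0.54312)/ln(1.02192) ≈ 28.156, so the balance reaches zero during payment 29.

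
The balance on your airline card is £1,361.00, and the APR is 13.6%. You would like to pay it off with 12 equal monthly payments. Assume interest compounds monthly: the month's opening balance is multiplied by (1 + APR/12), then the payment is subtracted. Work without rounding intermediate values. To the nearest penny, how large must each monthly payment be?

£121.94

Monthly rate r = 13.6%/12 = 1.13333% = 0.0113333.
Level-payment amortization: P = B₀·r / (1 − (1+r)^(−n)) = 1361.00·0.0113333 / (1 − 1.01133^(−12)).
Denominator 1 − (1+r)^(−12) = 0.126489481.
P = 15.4247 / 0.126489481 ≈ 121.94.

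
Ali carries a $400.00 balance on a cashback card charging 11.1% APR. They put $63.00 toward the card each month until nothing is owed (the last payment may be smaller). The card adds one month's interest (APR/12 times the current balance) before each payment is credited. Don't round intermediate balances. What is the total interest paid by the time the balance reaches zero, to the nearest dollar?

Monthly rate r = 11.1%/12 = 0.925% = 0.00925.
Payoff takes n = ⌈−ln(1 − rB₀/P)/ln(1+r)⌉ = ⌈6.574⌉ = 7 payments; the last is $36.20.
Total paid = 6·$63.00 + $36.20 = $414.20.
Total interest = total paid − principal = $414.20 − $400.00 = $14.20.

$14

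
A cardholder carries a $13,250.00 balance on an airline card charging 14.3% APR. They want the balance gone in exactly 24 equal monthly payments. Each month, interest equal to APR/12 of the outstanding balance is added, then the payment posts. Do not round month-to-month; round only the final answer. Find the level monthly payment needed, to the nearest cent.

$638.05

Monthly rate r = 14.3%/12 = 1.19167% = 0.0119167.
Level-payment amortization: P = B₀·r / (1 − (1+r)^(−n)) = 13250.00·0.0119167 / (1 − 1.01192^(−24)).
Denominator 1 − (1+r)^(−24) = 0.247466176.
P = 157.896 / 0.247466176 ≈ 638.05.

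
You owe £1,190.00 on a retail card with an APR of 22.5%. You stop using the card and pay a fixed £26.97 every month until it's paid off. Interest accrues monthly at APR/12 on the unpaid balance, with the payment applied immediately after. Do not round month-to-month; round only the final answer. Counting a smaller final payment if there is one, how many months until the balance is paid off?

Monthly rate r = 22.5%/12 = 1.875% = 0.01875.
Recurrence: B ← B·(1+r) − £26.97.
Month 1: interest £22.31; balance after payment £1,185.34.
Month 2: interest £22.23; balance after payment £1,180.60.
Closed form: n = −ln(1 − rB₀/P)/ln(1+r) = −ln(0.17269)/ln(1.01875) ≈ 94.542, so the balance reaches zero during payment 95.

95 payments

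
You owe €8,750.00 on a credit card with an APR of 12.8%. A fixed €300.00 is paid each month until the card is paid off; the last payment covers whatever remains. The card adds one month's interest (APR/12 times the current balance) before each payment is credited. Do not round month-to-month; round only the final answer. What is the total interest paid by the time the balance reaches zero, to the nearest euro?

Monthly rate r = 12.8%/12 = 1.06667% = 0.0106667.
Payoff takes n = ⌈−ln(1 − rB₀/P)/ln(1+r)⌉ = ⌈35.124⌉ = 36 payments; the last is €37.47.
Total paid = 35·€300.00 + €37.47 = €10,537.47.
Total interest = total paid − principal = €10,537.47 − €8,750.00 = €1,787.47.

€1,787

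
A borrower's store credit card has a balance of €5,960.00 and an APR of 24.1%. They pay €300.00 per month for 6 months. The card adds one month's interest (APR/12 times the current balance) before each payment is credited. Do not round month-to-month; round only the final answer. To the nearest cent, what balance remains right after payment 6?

Monthly rate r = 24.1%/12 = 2.00833% = 0.0200833.
Each month: B ← B·(1+r) − €300.00.
Month 1: interest €119.70; balance after payment €5,779.70.
Month 2: interest €116.08; balance after payment €5,595.77.
Month 3: interest €112.38; balance after payment €5,408.15.
Month 4: interest €108.61; balance after payment €5,216.77.
Month 5: interest €104.77; balance after payment €5,021.54.
Month 6: interest €100.85; balance after payment €4,822.39.

€4,822.39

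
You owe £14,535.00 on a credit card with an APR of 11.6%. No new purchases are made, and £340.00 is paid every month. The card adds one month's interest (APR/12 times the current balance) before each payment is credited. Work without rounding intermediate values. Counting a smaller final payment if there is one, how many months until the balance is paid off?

56 payments

Monthly rate r = 11.6%/12 = 0.966667% = 0.00966667.
Recurrence: B ← B·(1+r) − £340.00.
Month 1: interest £140.50; balance after payment £14,335.50.
Month 2: interest £138.58; balance after payment £14,134.08.
Closed form: n = −ln(1 − rB₀/P)/ln(1+r) = −ln(0.58675)/ln(1.00967) ≈ 55.420, so the balance reaches zero during payment 56.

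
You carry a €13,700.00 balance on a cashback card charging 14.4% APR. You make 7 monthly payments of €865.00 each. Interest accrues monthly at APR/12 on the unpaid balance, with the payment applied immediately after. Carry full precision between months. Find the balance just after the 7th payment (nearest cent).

€8,615.68

Monthly rate r = 14.4%/12 = 1.2% = 0.012.
Each month: B ← B·(1+r) − €865.00.
Month 1: interest €164.40; balance after payment €12,999.40.
Month 2: interest €155.99; balance after payment €12,290.39.
Month 3: interest €147.48; balance after payment €11,572.88.
Month 4: interest €138.87; balance after payment €10,846.75.
Month 5: interest €130.16; balance after payment €10,111.91.
Month 6: interest €121.34; balance after payment €9,368.26.
Month 7: interest €112.42; balance after payment €8,615.68.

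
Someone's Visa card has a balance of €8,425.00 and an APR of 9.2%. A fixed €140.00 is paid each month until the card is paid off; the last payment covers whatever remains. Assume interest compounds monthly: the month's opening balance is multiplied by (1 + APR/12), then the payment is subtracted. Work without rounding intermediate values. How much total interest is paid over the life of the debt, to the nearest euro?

€2,917

Monthly rate r = 9.2%/12 = 0.766667% = 0.00766667.
Payoff takes n = ⌈−ln(1 − rB₀/P)/ln(1+r)⌉ = ⌈81.012⌉ = 82 payments; the last is €1.71.
Total paid = 81·€140.00 + €1.71 = €11,341.71.
Total interest = total paid − principal = €11,341.71 − €8,425.00 = €2,916.71.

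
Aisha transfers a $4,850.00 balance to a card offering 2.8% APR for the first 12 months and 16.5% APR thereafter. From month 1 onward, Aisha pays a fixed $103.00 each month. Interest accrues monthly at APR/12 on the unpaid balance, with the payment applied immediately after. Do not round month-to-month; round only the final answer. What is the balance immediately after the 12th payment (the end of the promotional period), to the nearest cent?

$3,735.57

Promo months 1–12 at r₀ = 2.8%/12 = 0.00233333; months 13+ at r₁ = 16.5%/12 = 0.01375.
After month 12: iterate B ← B·(1+r₀) − $103.00 for 12 months → $3,735.57.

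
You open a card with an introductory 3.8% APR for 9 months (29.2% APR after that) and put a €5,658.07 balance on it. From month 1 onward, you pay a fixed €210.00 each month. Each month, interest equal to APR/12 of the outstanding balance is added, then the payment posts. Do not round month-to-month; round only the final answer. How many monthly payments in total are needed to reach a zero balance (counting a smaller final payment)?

35 payments

Promo months 1–9 at r₀ = 3.8%/12 = 0.00316667; months 10+ at r₁ = 29.2%/12 = 0.0243333.
After month 9: iterate B ← B·(1+r₀) − €210.00 for 9 months → €3,907.26.
Then at r₁ with €210.00/mo: n₂ = −ln(1 − r₁·B/P)/ln(1+r₁) ≈ 25.07 → 26 more payments.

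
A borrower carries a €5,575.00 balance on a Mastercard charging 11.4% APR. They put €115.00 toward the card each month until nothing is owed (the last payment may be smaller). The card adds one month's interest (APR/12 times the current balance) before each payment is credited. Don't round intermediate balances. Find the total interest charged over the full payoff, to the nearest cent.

€1,931.83

Monthly rate r = 11.4%/12 = 0.95% = 0.0095.
Payoff takes n = ⌈−ln(1 − rB₀/P)/ln(1+r)⌉ = ⌈65.276⌉ = 66 payments; the last is €31.83.
Total paid = 65·€115.00 + €31.83 = €7,506.83.
Total interest = total paid − principal = €7,506.83 − €5,575.00 = €1,931.83.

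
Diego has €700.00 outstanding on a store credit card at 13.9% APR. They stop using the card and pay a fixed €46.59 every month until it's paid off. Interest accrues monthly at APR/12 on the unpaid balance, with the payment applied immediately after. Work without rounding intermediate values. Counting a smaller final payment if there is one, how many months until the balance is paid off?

Monthly rate r = 13.9%/12 = 1.15833% = 0.0115833.
Recurrence: B ← B·(1+r) − €46.59.
Month 1: interest €8.11; balance after payment €661.52.
Month 2: interest €7.66; balance after payment €622.59.
Closed form: n = −ln(1 − rB₀/P)/ln(1+r) = −ln(0.82596)/ln(1.01158) ≈ 16.602, so the balance reaches zero during payment 17.

17 payments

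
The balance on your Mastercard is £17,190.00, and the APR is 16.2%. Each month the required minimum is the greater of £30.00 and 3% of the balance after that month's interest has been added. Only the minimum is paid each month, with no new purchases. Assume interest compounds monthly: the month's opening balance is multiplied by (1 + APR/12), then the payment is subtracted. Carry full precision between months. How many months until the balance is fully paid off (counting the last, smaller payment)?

Monthly rate r = 16.2%/12 = 1.35% = 0.0135.
While 3% of the post-interest balance exceeds £30.00, each month B ← (B·(1+r))·(1 − 0.03), i.e. B shrinks by the factor (1+r)·0.97 = 0.9831.
This holds for months 1–168. Entering month 169 the balance is £980.21; 3% of the post-interest balance is now below £30.00, so the flat £30.00 minimum applies from here.
From month 169 a fixed £30.00 at rate r clears £980.21 in 44 more payments. Total: 168 + 44 = 212 months.

212 months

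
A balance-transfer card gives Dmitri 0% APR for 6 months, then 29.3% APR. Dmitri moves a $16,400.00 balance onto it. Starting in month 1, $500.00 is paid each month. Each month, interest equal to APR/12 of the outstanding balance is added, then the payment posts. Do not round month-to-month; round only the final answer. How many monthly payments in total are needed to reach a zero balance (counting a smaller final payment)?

51 months

Promo months 1–6 at r₀ = 0%/12 = 0; months 7+ at r₁ = 29.3%/12 = 0.0244167.
After month 6 (no interest yet): B = $16,400.00 − 6·$500.00 = $13,400.00.
Then at r₁ with $500.00/mo: n₂ = −ln(1 − r₁·B/P)/ln(1+r₁) ≈ 44.04 → 45 more payments.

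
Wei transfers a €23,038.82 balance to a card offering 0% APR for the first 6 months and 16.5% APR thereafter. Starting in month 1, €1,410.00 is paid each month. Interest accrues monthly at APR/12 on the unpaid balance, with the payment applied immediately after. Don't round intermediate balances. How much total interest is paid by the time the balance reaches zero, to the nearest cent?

Promo months 1–6 at r₀ = 0%/12 = 0; months 7+ at r₁ = 16.5%/12 = 0.01375.
After month 6 (no interest yet): B = €23,038.82 − 6·€1,410.00 = €14,578.82.
Then at r₁ with €1,410.00/mo: n₂ = −ln(1 − r₁·B/P)/ln(1+r₁) ≈ 11.23 → 12 more payments.
Total paid = 17·€1,410.00 + €324.77 = €24,294.77; interest = €24,294.77 − €23,038.82 = €1,255.95.

€1,255.95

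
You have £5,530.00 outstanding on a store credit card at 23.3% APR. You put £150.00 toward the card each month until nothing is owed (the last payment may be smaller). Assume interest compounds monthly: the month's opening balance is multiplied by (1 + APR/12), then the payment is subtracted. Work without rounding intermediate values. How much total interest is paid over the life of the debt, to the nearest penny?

£4,284.22

Monthly rate r = 23.3%/12 = 1.94167% = 0.0194167.
Payoff takes n = ⌈−ln(1 − rB₀/P)/ln(1+r)⌉ = ⌈65.426⌉ = 66 payments; the last is £64.22.
Total paid = 65·£150.00 + £64.22 = £9,814.22.
Total interest = total paid − principal = £9,814.22 − £5,530.00 = £4,284.22.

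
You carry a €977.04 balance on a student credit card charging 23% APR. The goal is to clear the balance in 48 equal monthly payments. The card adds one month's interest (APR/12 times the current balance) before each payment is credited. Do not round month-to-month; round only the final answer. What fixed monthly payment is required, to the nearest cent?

€31.32

Monthly rate r = 23%/12 = 1.91667% = 0.0191667.
Level-payment amortization: P = B₀·r / (1 − (1+r)^(−n)) = 977.04·0.0191667 / (1 − 1.01917^(−48)).
Denominator 1 − (1+r)^(−48) = 0.597996465.
P = 18.7266 / 0.597996465 ≈ 31.32.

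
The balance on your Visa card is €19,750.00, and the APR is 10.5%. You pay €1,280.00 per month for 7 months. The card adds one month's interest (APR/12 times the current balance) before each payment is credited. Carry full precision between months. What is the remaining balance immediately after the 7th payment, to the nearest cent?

Monthly rate r = 10.5%/12 = 0.875% = 0.00875.
Each month: B ← B·(1+r) − €1,280.00.
Month 1: interest €172.81; balance after payment €18,642.81.
Month 2: interest €163.12; balance after payment €17,525.94.
Month 3: interest €153.35; balance after payment €16,399.29.
Month 4: interest €143.49; balance after payment €15,262.78.
Month 5: interest €133.55; balance after payment €14,116.33.
Month 6: interest €123.52; balance after payment €12,959.85.
Month 7: interest €113.40; balance after payment €11,793.25.

€11,793.25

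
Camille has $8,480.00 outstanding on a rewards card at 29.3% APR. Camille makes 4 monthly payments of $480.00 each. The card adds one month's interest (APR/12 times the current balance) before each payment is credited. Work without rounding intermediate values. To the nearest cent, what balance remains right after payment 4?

$7,347.57

Monthly rate r = 29.3%/12 = 2.44167% = 0.0244167.
Each month: B ← B·(1+r) − $480.00.
Month 1: interest $207.05; balance after payment $8,207.05.
Month 2: interest $200.39; balance after payment $7,927.44.
Month 3: interest $193.56; balance after payment $7,641.00.
Month 4: interest $186.57; balance after payment $7,347.57.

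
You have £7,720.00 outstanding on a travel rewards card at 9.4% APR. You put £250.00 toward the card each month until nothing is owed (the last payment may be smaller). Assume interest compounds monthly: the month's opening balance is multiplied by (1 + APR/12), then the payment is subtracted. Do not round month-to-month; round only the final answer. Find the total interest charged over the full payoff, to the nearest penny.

Monthly rate r = 9.4%/12 = 0.783333% = 0.00783333.
Payoff takes n = ⌈−ln(1 − rB₀/P)/ln(1+r)⌉ = ⌈35.491⌉ = 36 payments; the last is £123.04.
Total paid = 35·£250.00 + £123.04 = £8,873.04.
Total interest = total paid − principal = £8,873.04 − £7,720.00 = £1,153.04.

£1,153.04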